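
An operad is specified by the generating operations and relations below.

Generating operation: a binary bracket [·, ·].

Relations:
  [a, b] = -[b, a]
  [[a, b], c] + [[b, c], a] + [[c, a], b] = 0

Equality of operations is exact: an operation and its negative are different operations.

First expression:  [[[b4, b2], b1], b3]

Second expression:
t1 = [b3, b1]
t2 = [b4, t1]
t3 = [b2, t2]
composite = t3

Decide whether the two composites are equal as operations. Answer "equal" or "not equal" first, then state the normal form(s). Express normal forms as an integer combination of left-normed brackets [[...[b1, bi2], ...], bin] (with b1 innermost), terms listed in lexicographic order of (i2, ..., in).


In normal form, the first expression is [[[b1, b2], b4], b3] - [[[b1, b4], b2], b3]
In normal form, the second expression is -[[[b1, b3], b4], b2]
No match — not equal.

not equal: they reduce to [[[b1, b2], b4], b3] - [[[b1, b4], b2], b3] and -[[[b1, b3], b4], b2]


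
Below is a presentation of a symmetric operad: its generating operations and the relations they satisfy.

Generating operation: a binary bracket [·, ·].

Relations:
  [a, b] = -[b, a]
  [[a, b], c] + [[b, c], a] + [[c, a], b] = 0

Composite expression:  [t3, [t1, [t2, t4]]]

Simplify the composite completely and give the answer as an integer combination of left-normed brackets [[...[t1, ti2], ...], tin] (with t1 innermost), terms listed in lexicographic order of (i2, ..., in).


-[[[t1, t2], t4], t3] + [[[t1, t4], t2], t3]

In the tensor algebra, words opening t1 carry the t1-anchored form.
Composite bracket: [t3, [t1, [t2, t4]]]
Full expansion: 8 signed words from ab - ba (2^3 = 8).
Coefficients come from the t1-initial words:
  sign of t1t2t4t3 is -1, so it contributes -[[[t1, t2], t4], t3]
  sign of t1t4t2t3 is +1, so it contributes +[[[t1, t4], t2], t3]


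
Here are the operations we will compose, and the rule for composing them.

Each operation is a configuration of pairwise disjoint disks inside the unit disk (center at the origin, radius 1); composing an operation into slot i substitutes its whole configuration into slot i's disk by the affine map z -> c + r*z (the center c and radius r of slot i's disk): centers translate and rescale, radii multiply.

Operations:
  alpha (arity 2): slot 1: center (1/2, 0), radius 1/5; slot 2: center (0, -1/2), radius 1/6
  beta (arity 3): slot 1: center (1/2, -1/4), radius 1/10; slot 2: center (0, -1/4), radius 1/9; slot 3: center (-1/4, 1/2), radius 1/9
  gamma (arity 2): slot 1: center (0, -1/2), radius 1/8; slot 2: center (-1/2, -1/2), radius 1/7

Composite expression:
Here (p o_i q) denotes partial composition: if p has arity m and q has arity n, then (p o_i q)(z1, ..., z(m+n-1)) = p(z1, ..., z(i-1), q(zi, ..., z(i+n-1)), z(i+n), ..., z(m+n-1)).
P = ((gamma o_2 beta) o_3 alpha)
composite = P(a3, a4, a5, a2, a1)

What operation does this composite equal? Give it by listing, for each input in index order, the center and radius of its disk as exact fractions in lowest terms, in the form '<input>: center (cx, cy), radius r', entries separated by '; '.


a1: center (-15/28, -3/7), radius 1/63; a2: center (-1/2, -137/252), radius 1/378; a3: center (0, -1/2), radius 1/8; a4: center (-3/7, -15/28), radius 1/70; a5: center (-31/63, -15/28), radius 1/315

Only the slot chain above each a matters under gamma; compose those maps.
a3 passes through 1 substitution, ending at center (0, -1/2), radius 1/8
a4 passes through 2 substitutions, ending at center (-3/7, -15/28), radius 1/70
a5 passes through 3 substitutions, ending at center (-31/63, -15/28), radius 1/315
a2 passes through 3 substitutions, ending at center (-1/2, -137/252), radius 1/378
a1 passes through 2 substitutions, ending at center (-15/28, -3/7), radius 1/63


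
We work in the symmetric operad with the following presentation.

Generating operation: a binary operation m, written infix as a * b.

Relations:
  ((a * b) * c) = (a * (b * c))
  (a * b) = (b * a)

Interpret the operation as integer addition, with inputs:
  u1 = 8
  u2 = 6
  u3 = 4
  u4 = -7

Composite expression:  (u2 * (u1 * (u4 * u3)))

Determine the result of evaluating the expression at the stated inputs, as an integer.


(u4 * u3) = -3
(u1 * (u4 * u3)) = 5
(u2 * (u1 * (u4 * u3))) = 11

11


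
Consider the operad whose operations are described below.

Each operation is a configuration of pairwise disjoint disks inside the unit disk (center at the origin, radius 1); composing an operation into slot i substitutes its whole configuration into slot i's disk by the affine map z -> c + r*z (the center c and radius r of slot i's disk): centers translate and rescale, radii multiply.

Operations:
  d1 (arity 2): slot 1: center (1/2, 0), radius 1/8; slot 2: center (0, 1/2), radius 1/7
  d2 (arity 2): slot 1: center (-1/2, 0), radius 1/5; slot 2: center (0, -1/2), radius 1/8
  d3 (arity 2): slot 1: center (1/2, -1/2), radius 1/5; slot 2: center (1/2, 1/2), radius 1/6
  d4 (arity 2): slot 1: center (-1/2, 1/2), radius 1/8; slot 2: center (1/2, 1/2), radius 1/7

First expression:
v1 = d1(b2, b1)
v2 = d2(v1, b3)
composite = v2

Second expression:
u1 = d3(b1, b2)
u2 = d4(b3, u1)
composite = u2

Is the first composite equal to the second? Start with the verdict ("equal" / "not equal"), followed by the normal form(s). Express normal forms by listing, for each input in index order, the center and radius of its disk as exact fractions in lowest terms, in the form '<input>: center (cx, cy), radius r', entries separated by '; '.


not equal: they reduce to b1: center (-1/2, 1/10), radius 1/35; b2: center (-2/5, 0), radius 1/40; b3: center (0, -1/2), radius 1/8 and b1: center (4/7, 3/7), radius 1/35; b2: center (4/7, 4/7), radius 1/42; b3: center (-1/2, 1/2), radius 1/8

The first expression reduces to b1: center (-1/2, 1/10), radius 1/35; b2: center (-2/5, 0), radius 1/40; b3: center (0, -1/2), radius 1/8
The second expression reduces to b1: center (4/7, 3/7), radius 1/35; b2: center (4/7, 4/7), radius 1/42; b3: center (-1/2, 1/2), radius 1/8
The forms do not match — not equal.


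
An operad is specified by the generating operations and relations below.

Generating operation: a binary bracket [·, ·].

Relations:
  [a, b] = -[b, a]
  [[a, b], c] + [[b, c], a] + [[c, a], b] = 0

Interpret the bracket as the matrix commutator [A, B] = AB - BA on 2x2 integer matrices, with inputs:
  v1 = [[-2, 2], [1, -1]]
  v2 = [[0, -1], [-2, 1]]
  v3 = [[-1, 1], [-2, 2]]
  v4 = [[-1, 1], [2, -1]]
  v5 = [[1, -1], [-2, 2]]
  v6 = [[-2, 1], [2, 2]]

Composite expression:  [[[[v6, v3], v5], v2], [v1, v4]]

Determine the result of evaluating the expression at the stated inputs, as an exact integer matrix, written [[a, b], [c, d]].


[[16, -154], [-212, -16]]

[v6, v3] = [[-4, -1], [-14, 4]]
[[v6, v3], v5] = [[-12, 7], [-2, 12]]
[[[v6, v3], v5], v2] = [[-16, 31], [-46, 16]]
[v1, v4] = [[3, -1], [2, -3]]
[[[[v6, v3], v5], v2], [v1, v4]] = [[16, -154], [-212, -16]]


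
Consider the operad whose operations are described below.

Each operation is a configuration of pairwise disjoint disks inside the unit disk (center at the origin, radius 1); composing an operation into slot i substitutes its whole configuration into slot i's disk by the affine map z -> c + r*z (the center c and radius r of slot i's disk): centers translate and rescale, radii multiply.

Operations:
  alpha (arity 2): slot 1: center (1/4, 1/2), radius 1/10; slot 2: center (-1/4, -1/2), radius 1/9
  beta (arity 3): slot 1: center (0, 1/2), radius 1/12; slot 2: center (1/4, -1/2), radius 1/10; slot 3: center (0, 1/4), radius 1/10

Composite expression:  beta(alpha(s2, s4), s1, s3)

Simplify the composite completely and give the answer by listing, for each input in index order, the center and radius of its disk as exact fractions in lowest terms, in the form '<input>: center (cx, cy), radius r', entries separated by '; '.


s1: center (1/4, -1/2), radius 1/10; s2: center (1/48, 13/24), radius 1/120; s3: center (0, 1/4), radius 1/10; s4: center (-1/48, 11/24), radius 1/108

Each s-disk chains the slot maps above it in beta; radii multiply.
input s2: applying the 2 nested substitutions gives center (1/48, 13/24), radius 1/120
input s4: applying the 2 nested substitutions gives center (-1/48, 11/24), radius 1/108
input s1: applying the 1 nested substitution gives center (1/4, -1/2), radius 1/10
input s3: applying the 1 nested substitution gives center (0, 1/4), radius 1/10


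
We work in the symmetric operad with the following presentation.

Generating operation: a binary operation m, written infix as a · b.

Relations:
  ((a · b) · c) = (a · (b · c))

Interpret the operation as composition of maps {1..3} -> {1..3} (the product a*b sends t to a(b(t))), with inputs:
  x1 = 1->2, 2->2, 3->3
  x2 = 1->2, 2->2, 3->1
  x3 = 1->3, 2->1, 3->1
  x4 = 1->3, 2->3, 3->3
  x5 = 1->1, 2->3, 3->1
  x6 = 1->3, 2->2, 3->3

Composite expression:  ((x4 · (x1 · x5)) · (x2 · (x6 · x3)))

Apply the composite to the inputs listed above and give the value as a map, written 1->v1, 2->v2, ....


1->3, 2->3, 3->3

(x1 · x5) = 1->2, 2->3, 3->2
(x4 · (x1 · x5)) = 1->3, 2->3, 3->3
(x6 · x3) = 1->3, 2->3, 3->3
(x2 · (x6 · x3)) = 1->1, 2->1, 3->1
((x4 · (x1 · x5)) · (x2 · (x6 · x3))) = 1->3, 2->3, 3->3


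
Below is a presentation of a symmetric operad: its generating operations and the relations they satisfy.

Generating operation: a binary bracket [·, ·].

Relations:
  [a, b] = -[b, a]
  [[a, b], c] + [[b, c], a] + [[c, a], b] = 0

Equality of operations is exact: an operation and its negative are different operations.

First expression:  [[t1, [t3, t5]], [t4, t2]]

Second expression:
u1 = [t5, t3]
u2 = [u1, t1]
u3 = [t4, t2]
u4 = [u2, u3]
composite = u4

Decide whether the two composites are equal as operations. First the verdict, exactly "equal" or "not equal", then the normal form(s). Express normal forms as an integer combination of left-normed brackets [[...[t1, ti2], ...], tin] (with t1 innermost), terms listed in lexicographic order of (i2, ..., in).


equal; the common form is -[[[[t1, t3], t5], t2], t4] + [[[[t1, t3], t5], t4], t2] + [[[[t1, t5], t3], t2], t4] - [[[[t1, t5], t3], t4], t2]

In normal form, the first expression is -[[[[t1, t3], t5], t2], t4] + [[[[t1, t3], t5], t4], t2] + [[[[t1, t5], t3], t2], t4] - [[[[t1, t5], t3], t4], t2]
In normal form, the second expression is -[[[[t1, t3], t5], t2], t4] + [[[[t1, t3], t5], t4], t2] + [[[[t1, t5], t3], t2], t4] - [[[[t1, t5], t3], t4], t2]
Both agree, so they are equal.


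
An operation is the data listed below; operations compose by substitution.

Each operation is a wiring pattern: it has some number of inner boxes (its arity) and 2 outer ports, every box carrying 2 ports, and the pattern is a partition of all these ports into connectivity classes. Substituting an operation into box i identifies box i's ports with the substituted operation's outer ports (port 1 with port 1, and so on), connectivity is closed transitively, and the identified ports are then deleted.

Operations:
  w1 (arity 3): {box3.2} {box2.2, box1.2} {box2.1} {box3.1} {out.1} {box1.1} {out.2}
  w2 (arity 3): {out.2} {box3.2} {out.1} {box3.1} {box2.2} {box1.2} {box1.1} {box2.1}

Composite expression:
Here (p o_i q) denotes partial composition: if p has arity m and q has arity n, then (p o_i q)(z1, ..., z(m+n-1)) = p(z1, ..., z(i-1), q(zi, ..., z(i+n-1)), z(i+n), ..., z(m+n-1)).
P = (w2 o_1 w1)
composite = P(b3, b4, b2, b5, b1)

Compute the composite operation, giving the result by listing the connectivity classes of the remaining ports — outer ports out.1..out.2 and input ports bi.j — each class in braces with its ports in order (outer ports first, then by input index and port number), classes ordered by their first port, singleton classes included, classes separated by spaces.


Reachability decides: close wires over w2-identified ports.
the subtree at w1 composes to {out.1} {out.2} {b2.1} {b2.2} {b3.1} {b3.2, b4.2} {b4.1} on (b3, b4, b2); out.j = own outer ports
the subtree at w2 composes to {out.1} {out.2} {b1.1} {b1.2} {b2.1} {b2.2} {b3.1} {b3.2, b4.2} {b4.1} {b5.1} {b5.2} on (b3, b4, b2, b5, b1); out.j = own outer ports

{out.1} {out.2} {b1.1} {b1.2} {b2.1} {b2.2} {b3.1} {b3.2, b4.2} {b4.1} {b5.1} {b5.2}


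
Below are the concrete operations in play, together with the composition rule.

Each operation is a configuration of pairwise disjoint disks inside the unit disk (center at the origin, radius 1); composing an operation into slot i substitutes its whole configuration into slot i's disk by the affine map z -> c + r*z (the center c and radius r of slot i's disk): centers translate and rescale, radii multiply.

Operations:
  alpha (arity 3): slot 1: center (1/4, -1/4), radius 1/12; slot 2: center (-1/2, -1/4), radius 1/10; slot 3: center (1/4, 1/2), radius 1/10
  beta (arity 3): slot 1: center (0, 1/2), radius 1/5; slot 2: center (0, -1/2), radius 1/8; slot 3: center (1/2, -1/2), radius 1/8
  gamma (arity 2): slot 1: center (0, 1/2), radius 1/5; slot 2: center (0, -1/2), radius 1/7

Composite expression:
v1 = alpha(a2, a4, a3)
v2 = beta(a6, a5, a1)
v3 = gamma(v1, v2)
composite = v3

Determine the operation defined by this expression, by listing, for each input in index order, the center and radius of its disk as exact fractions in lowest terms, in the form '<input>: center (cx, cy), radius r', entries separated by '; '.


a1: center (1/14, -4/7), radius 1/56; a2: center (1/20, 9/20), radius 1/60; a3: center (1/20, 3/5), radius 1/50; a4: center (-1/10, 9/20), radius 1/50; a5: center (0, -4/7), radius 1/56; a6: center (0, -3/7), radius 1/35

Affine substitution under gamma: radii multiply and a-centers shift.
input a2: applying the 2 nested substitutions gives center (1/20, 9/20), radius 1/60
input a4: applying the 2 nested substitutions gives center (-1/10, 9/20), radius 1/50
input a3: applying the 2 nested substitutions gives center (1/20, 3/5), radius 1/50
input a6: applying the 2 nested substitutions gives center (0, -3/7), radius 1/35
input a5: applying the 2 nested substitutions gives center (0, -4/7), radius 1/56
input a1: applying the 2 nested substitutions gives center (1/14, -4/7), radius 1/56


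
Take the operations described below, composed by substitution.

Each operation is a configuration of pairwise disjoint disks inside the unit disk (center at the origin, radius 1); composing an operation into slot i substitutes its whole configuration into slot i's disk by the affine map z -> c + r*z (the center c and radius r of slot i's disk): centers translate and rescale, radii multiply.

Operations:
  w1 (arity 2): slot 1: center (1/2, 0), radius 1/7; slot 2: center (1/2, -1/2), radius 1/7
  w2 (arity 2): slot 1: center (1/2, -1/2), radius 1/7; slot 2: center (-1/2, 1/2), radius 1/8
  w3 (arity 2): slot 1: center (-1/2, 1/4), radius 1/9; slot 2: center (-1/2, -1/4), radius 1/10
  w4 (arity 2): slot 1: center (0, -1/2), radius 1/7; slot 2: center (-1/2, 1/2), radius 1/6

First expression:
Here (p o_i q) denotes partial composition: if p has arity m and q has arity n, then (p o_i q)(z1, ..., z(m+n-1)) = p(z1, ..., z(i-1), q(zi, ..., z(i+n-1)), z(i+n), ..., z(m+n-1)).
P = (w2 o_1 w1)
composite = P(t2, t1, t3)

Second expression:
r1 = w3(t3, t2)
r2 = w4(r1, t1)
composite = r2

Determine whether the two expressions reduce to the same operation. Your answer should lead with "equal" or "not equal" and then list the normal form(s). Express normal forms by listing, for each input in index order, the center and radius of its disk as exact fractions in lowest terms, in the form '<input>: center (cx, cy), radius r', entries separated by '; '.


In normal form, the first expression is t1: center (4/7, -4/7), radius 1/49; t2: center (4/7, -1/2), radius 1/49; t3: center (-1/2, 1/2), radius 1/8
In normal form, the second expression is t1: center (-1/2, 1/2), radius 1/6; t2: center (-1/14, -15/28), radius 1/70; t3: center (-1/14, -13/28), radius 1/63
No match — not equal.

not equal: they reduce to t1: center (4/7, -4/7), radius 1/49; t2: center (4/7, -1/2), radius 1/49; t3: center (-1/2, 1/2), radius 1/8 and t1: center (-1/2, 1/2), radius 1/6; t2: center (-1/14, -15/28), radius 1/70; t3: center (-1/14, -13/28), radius 1/63


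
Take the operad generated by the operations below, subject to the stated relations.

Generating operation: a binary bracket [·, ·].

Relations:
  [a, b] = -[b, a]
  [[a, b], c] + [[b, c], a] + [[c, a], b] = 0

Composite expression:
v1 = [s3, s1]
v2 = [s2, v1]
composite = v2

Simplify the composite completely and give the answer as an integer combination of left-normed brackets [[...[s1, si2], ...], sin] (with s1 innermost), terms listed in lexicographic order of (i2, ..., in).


Antisymmetry and Jacobi reduce to s1-anchored left-normed brackets.
Composite bracket: [s2, [s3, s1]]
Expanding via [a, b] = ab - ba: 4 signed words (2^2 = 4).
The s1-initial words carry the normal form:
  sign of s1s3s2 is +1, so it contributes +[[s1, s3], s2]

[[s1, s3], s2]


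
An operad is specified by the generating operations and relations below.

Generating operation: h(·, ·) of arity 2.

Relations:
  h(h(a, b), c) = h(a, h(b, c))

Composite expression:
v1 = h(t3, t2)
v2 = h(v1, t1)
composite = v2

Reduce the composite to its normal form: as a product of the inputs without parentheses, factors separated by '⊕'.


Associativity of h dissolves the nesting; only the t-input order survives.
h(t3, t2) flattens to t3 ⊕ t2
h(h(t3, t2), t1) flattens to t3 ⊕ t2 ⊕ t1

t3 ⊕ t2 ⊕ t1


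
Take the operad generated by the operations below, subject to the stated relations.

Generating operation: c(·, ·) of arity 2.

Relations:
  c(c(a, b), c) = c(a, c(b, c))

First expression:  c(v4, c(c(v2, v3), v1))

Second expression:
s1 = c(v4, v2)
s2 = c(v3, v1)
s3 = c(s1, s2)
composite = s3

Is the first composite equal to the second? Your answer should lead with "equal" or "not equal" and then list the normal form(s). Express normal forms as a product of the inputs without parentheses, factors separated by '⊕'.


equal; both compose to v4 ⊕ v2 ⊕ v3 ⊕ v1

The first expression reduces to v4 ⊕ v2 ⊕ v3 ⊕ v1
The second expression reduces to v4 ⊕ v2 ⊕ v3 ⊕ v1
One common form — equal.


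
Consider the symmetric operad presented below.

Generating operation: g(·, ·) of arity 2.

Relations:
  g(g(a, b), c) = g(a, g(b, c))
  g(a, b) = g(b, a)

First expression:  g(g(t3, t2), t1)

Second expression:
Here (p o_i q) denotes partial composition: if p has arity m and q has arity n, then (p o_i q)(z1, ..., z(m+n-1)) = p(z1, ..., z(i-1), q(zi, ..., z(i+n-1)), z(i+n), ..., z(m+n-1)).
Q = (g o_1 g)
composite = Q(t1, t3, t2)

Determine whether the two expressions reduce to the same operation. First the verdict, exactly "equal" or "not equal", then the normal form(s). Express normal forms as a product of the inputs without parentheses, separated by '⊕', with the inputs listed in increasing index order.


Reducing the first expression gives t1 ⊕ t2 ⊕ t3
Reducing the second expression gives t1 ⊕ t2 ⊕ t3
One common form — equal.

equal: each reduces to t1 ⊕ t2 ⊕ t3


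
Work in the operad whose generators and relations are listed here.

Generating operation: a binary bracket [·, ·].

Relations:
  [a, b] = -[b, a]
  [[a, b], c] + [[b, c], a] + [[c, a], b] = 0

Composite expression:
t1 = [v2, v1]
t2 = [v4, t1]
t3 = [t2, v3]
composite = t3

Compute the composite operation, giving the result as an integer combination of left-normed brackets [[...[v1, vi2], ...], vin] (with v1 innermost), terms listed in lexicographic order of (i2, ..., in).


[[[v1, v2], v4], v3]

In the tensor algebra, words opening v1 carry the v1-anchored form.
Composite bracket: [[v4, [v2, v1]], v3]
Full expansion: 8 signed words from ab - ba (2^3 = 8).
The v1-initial words carry the normal form:
  v1v2v4v3 appears with sign +1, giving the term +[[[v1, v2], v4], v3]


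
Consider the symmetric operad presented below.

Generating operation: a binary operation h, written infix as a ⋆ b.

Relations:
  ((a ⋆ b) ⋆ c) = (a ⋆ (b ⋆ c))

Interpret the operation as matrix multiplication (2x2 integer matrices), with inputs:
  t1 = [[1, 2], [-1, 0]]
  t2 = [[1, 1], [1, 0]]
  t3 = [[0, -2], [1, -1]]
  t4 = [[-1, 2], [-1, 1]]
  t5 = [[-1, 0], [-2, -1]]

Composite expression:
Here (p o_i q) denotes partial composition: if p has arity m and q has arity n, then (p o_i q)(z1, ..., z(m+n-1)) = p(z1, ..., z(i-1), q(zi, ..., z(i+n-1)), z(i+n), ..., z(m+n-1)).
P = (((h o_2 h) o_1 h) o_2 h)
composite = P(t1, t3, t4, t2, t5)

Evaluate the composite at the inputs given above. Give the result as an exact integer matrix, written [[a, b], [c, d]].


[[-6, -2], [4, 2]]

(t3 ⋆ t4) = [[2, -2], [0, 1]]
(t1 ⋆ (t3 ⋆ t4)) = [[2, 0], [-2, 2]]
(t2 ⋆ t5) = [[-3, -1], [-1, 0]]
((t1 ⋆ (t3 ⋆ t4)) ⋆ (t2 ⋆ t5)) = [[-6, -2], [4, 2]]


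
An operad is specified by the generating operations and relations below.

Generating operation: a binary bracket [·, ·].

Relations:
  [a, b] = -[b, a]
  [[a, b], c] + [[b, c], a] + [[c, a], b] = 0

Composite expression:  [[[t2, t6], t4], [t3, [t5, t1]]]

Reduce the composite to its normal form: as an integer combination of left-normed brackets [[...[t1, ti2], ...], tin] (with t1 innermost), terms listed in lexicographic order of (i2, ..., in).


-[[[[[t1, t5], t3], t2], t6], t4] + [[[[[t1, t5], t3], t4], t2], t6] - [[[[[t1, t5], t3], t4], t6], t2] + [[[[[t1, t5], t3], t6], t2], t4]


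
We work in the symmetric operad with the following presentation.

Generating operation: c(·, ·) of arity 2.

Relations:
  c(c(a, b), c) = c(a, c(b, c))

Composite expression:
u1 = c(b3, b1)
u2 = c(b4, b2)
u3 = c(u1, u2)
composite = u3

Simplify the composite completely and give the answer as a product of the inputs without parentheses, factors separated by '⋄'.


Under associativity of c, the answer is the b's in reading order.
c(b3, b1) reduces to b3 ⋄ b1
c(b4, b2) reduces to b4 ⋄ b2
c(c(b3, b1), c(b4, b2)) reduces to b3 ⋄ b1 ⋄ b4 ⋄ b2

b3 ⋄ b1 ⋄ b4 ⋄ b2


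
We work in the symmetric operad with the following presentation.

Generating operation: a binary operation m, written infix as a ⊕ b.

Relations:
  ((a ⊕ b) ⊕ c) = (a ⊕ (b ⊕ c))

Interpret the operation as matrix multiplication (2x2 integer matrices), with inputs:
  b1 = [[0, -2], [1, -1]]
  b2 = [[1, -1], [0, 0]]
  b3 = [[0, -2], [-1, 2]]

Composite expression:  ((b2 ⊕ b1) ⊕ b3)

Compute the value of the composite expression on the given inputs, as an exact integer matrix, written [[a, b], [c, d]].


[[1, 0], [0, 0]]

(b2 ⊕ b1) = [[-1, -1], [0, 0]]
((b2 ⊕ b1) ⊕ b3) = [[1, 0], [0, 0]]


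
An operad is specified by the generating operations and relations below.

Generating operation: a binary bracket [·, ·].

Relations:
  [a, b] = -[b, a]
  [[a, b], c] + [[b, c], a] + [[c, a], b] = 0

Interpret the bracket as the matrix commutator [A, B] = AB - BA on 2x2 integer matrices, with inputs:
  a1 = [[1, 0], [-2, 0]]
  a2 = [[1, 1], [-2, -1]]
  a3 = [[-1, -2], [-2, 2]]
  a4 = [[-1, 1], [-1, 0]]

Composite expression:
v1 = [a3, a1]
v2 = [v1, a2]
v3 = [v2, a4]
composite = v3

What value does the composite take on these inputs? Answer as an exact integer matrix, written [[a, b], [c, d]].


[a3, a1] = [[4, 2], [-8, -4]]
[[a3, a1], a2] = [[4, 4], [0, -4]]
[[[a3, a1], a2], a4] = [[-4, 12], [8, 4]]

[[-4, 12], [8, 4]]


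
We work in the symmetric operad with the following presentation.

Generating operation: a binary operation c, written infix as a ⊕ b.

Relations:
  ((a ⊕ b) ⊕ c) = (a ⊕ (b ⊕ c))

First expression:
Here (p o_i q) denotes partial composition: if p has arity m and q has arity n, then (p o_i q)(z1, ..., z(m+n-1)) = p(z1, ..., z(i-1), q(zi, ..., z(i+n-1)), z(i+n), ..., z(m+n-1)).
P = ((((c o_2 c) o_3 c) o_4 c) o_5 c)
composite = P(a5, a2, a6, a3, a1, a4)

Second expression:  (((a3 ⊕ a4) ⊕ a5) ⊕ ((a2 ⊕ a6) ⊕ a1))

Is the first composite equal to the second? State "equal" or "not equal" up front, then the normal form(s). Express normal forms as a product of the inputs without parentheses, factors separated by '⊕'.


not equal: they reduce to a5 ⊕ a2 ⊕ a6 ⊕ a3 ⊕ a1 ⊕ a4 and a3 ⊕ a4 ⊕ a5 ⊕ a2 ⊕ a6 ⊕ a1

Reducing the first expression gives a5 ⊕ a2 ⊕ a6 ⊕ a3 ⊕ a1 ⊕ a4
Reducing the second expression gives a3 ⊕ a4 ⊕ a5 ⊕ a2 ⊕ a6 ⊕ a1
Different reductions; not equal.


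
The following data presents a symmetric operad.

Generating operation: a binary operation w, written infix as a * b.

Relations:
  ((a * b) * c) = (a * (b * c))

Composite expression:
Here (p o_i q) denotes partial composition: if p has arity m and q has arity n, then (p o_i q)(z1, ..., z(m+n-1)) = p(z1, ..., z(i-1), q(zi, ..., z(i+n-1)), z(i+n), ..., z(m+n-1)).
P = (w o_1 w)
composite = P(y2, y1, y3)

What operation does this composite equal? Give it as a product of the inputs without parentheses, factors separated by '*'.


Key point: w is associative — brackets drop, the y-order remains.
(y2 * y1) collapses to y2 * y1
((y2 * y1) * y3) collapses to y2 * y1 * y3

y2 * y1 * y3


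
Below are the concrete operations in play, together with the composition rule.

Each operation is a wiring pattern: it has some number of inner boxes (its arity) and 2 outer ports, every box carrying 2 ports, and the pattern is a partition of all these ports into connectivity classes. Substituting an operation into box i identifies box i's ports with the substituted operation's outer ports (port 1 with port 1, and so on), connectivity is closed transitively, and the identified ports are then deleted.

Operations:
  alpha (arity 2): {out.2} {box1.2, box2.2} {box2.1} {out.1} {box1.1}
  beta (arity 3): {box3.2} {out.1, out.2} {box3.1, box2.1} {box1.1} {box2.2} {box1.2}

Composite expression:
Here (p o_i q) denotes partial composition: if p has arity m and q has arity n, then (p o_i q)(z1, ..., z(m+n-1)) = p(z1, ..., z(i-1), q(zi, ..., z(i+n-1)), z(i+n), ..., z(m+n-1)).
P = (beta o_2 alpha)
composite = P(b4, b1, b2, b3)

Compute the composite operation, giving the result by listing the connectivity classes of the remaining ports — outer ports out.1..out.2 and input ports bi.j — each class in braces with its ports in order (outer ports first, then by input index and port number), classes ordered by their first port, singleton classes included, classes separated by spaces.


{out.1, out.2} {b1.1} {b1.2, b2.2} {b2.1} {b3.1} {b3.2} {b4.1} {b4.2}

Two ports join when wires chain via beta-identified ports.
composing alpha on (b1, b2), with out.j its own outer ports: {out.1} {out.2} {b1.1} {b1.2, b2.2} {b2.1}
composing beta on (b4, b1, b2, b3), with out.j its own outer ports: {out.1, out.2} {b1.1} {b1.2, b2.2} {b2.1} {b3.1} {b3.2} {b4.1} {b4.2}


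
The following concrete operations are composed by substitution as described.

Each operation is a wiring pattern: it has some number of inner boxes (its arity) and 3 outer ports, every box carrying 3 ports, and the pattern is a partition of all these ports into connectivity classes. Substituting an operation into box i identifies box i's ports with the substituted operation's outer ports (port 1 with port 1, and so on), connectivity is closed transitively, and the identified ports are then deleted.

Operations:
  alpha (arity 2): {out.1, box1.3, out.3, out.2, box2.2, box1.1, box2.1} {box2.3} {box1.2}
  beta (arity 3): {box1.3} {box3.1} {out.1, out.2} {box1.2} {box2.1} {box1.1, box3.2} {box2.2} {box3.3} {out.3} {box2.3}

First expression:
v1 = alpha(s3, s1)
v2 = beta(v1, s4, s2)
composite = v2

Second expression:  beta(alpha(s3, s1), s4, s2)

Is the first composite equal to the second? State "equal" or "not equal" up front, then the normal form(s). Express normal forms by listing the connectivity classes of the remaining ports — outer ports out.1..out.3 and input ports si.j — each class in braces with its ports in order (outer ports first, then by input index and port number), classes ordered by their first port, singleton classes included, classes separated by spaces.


equal; both compose to {out.1, out.2} {out.3} {s1.1, s1.2, s2.2, s3.1, s3.3} {s1.3} {s2.1} {s2.3} {s3.2} {s4.1} {s4.2} {s4.3}

Reducing the first expression gives {out.1, out.2} {out.3} {s1.1, s1.2, s2.2, s3.1, s3.3} {s1.3} {s2.1} {s2.3} {s3.2} {s4.1} {s4.2} {s4.3}
Reducing the second expression gives {out.1, out.2} {out.3} {s1.1, s1.2, s2.2, s3.1, s3.3} {s1.3} {s2.1} {s2.3} {s3.2} {s4.1} {s4.2} {s4.3}
The normal forms match — equal.


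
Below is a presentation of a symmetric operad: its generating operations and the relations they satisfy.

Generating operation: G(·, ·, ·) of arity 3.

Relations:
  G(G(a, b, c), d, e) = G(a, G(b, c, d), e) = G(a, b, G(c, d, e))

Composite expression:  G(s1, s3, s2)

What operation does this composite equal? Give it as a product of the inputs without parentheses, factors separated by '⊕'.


s1 ⊕ s3 ⊕ s2

Key point: G is associative — brackets drop, the s-order remains.
G(s1, s3, s2) reduces to s1 ⊕ s3 ⊕ s2


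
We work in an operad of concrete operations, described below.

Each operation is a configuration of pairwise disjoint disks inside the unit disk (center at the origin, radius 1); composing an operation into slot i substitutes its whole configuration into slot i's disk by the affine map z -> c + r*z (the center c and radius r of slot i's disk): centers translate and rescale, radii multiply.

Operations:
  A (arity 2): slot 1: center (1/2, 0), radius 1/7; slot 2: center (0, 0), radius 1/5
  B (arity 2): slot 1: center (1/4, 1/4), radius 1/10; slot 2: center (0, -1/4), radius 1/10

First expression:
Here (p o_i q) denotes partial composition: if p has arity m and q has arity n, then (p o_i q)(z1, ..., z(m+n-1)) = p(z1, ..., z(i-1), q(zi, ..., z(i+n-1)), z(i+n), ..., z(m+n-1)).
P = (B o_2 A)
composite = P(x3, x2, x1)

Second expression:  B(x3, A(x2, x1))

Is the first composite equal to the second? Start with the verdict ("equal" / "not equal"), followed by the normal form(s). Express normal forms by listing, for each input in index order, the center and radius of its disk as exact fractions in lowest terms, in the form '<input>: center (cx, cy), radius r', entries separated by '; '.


equal; both compose to x1: center (0, -1/4), radius 1/50; x2: center (1/20, -1/4), radius 1/70; x3: center (1/4, 1/4), radius 1/10


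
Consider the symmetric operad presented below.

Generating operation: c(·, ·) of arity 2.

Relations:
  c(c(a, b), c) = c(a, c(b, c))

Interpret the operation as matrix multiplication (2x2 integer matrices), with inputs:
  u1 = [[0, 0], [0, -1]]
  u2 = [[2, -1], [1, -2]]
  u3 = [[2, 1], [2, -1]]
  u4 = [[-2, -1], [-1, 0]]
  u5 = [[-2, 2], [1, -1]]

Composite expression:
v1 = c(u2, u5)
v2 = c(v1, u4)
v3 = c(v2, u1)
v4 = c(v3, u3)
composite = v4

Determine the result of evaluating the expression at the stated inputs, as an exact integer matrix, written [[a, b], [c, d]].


c(u2, u5) = [[-5, 5], [-4, 4]]
c(c(u2, u5), u4) = [[5, 5], [4, 4]]
c(c(c(u2, u5), u4), u1) = [[0, -5], [0, -4]]
c(c(c(c(u2, u5), u4), u1), u3) = [[-10, 5], [-8, 4]]

[[-10, 5], [-8, 4]]


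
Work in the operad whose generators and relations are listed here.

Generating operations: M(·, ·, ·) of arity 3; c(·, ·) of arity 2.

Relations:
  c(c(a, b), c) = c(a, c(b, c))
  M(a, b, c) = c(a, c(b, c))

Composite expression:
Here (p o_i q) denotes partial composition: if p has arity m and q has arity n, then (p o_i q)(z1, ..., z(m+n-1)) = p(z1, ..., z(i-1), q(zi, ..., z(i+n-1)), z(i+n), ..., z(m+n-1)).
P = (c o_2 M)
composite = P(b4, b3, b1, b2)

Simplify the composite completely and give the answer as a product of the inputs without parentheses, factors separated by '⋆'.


b4 ⋆ b3 ⋆ b1 ⋆ b2

All parenthesizations of c agree; list the b-inputs left to right.
M(b3, b1, b2) unparenthesizes to b3 ⋆ b1 ⋆ b2
c(b4, M(b3, b1, b2)) unparenthesizes to b4 ⋆ b3 ⋆ b1 ⋆ b2


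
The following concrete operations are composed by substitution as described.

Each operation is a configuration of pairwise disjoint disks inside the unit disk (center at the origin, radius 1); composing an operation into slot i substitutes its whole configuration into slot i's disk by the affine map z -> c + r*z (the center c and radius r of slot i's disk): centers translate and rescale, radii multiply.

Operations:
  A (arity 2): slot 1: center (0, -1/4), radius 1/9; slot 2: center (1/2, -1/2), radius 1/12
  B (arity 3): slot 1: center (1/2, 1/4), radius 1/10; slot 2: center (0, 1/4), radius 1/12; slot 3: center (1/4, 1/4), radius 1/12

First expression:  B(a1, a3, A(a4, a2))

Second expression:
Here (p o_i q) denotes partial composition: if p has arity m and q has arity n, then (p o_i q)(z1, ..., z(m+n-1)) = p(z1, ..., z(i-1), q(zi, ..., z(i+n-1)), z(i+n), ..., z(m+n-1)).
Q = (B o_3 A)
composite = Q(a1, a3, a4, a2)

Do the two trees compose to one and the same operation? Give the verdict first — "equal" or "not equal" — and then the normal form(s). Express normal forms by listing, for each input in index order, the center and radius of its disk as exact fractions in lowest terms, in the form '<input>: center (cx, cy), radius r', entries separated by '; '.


equal: each reduces to a1: center (1/2, 1/4), radius 1/10; a2: center (7/24, 5/24), radius 1/144; a3: center (0, 1/4), radius 1/12; a4: center (1/4, 11/48), radius 1/108

Normal form of the first expression: a1: center (1/2, 1/4), radius 1/10; a2: center (7/24, 5/24), radius 1/144; a3: center (0, 1/4), radius 1/12; a4: center (1/4, 11/48), radius 1/108
Normal form of the second expression: a1: center (1/2, 1/4), radius 1/10; a2: center (7/24, 5/24), radius 1/144; a3: center (0, 1/4), radius 1/12; a4: center (1/4, 11/48), radius 1/108
One common form — equal.


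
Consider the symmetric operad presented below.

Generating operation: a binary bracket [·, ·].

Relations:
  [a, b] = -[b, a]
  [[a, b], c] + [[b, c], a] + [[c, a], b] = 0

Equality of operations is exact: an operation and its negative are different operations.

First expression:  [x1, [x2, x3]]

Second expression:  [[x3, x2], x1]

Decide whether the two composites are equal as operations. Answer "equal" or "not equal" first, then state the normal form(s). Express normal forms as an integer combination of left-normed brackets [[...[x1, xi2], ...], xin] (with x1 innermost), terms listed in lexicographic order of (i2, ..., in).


equal — both sides give [[x1, x2], x3] - [[x1, x3], x2]

In normal form, the first expression is [[x1, x2], x3] - [[x1, x3], x2]
In normal form, the second expression is [[x1, x2], x3] - [[x1, x3], x2]
Same normal form: equal.


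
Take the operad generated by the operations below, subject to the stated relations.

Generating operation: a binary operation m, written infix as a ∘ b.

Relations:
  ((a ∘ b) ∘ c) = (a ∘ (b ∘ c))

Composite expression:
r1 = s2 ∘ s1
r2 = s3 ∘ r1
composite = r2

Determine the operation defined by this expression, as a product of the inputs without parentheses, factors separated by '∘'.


s3 ∘ s2 ∘ s1

Associativity of m dissolves the nesting; only the s-input order survives.
(s2 ∘ s1) linearizes to s2 ∘ s1
(s3 ∘ (s2 ∘ s1)) linearizes to s3 ∘ s2 ∘ s1


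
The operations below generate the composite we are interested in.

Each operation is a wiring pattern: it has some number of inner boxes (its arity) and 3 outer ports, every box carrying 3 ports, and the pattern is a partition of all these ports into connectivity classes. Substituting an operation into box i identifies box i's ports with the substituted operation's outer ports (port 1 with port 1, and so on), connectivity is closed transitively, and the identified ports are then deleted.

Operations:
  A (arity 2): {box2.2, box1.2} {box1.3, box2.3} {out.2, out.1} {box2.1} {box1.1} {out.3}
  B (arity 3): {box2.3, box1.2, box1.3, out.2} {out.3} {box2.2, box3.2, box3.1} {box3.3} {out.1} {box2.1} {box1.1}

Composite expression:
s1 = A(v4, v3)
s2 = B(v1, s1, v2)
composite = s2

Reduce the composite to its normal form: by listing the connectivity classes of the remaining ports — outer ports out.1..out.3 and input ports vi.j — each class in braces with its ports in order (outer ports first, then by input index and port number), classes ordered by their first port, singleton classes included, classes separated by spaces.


{out.1} {out.2, v1.2, v1.3} {out.3} {v1.1} {v2.1, v2.2} {v2.3} {v3.1} {v3.2, v4.2} {v3.3, v4.3} {v4.1}

After gluing at B, chains via deleted ports link the v-ports.
through A, on inputs (v4, v3): {out.1, out.2} {out.3} {v3.1} {v3.2, v4.2} {v3.3, v4.3} {v4.1} (out.j = stage outer ports)
through B, on inputs (v1, v4, v3, v2): {out.1} {out.2, v1.2, v1.3} {out.3} {v1.1} {v2.1, v2.2} {v2.3} {v3.1} {v3.2, v4.2} {v3.3, v4.3} {v4.1} (out.j = stage outer ports)


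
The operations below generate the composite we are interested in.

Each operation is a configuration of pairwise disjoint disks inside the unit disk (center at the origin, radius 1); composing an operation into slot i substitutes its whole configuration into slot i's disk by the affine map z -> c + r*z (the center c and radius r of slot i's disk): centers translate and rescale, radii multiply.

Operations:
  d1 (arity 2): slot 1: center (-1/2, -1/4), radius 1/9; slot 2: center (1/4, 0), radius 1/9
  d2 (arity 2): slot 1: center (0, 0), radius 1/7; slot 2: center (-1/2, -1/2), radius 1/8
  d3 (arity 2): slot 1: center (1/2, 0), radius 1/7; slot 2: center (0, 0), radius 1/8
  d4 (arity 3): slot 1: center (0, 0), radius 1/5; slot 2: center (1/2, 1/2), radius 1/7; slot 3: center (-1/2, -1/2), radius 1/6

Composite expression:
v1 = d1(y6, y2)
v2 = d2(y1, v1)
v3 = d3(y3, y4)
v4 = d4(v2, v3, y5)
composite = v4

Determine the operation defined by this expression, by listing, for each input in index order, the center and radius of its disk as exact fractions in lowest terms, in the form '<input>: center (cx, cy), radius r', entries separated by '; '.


Follow each y-input down from d4: c' goes to c + r*c', radius to r*r'.
y1: after 2 affine steps, its disk has center (0, 0), radius 1/35
y6: after 3 affine steps, its disk has center (-9/80, -17/160), radius 1/360
y2: after 3 affine steps, its disk has center (-3/32, -1/10), radius 1/360
y3: after 2 affine steps, its disk has center (4/7, 1/2), radius 1/49
y4: after 2 affine steps, its disk has center (1/2, 1/2), radius 1/56
y5: after 1 affine step, its disk has center (-1/2, -1/2), radius 1/6

y1: center (0, 0), radius 1/35; y2: center (-3/32, -1/10), radius 1/360; y3: center (4/7, 1/2), radius 1/49; y4: center (1/2, 1/2), radius 1/56; y5: center (-1/2, -1/2), radius 1/6; y6: center (-9/80, -17/160), radius 1/360


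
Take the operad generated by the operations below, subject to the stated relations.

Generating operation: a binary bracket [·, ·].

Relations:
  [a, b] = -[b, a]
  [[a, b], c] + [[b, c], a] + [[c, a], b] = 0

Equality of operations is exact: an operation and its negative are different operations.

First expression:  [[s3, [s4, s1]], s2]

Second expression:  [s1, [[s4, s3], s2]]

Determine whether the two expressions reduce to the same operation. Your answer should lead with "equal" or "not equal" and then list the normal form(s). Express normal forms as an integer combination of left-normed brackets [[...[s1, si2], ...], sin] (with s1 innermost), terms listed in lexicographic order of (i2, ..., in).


The first expression reduces to [[[s1, s4], s3], s2]
The second expression reduces to [[[s1, s2], s3], s4] - [[[s1, s2], s4], s3] - [[[s1, s3], s4], s2] + [[[s1, s4], s3], s2]
The normal forms differ: not equal.

not equal; first: [[[s1, s4], s3], s2]; second: [[[s1, s2], s3], s4] - [[[s1, s2], s4], s3] - [[[s1, s3], s4], s2] + [[[s1, s4], s3], s2]


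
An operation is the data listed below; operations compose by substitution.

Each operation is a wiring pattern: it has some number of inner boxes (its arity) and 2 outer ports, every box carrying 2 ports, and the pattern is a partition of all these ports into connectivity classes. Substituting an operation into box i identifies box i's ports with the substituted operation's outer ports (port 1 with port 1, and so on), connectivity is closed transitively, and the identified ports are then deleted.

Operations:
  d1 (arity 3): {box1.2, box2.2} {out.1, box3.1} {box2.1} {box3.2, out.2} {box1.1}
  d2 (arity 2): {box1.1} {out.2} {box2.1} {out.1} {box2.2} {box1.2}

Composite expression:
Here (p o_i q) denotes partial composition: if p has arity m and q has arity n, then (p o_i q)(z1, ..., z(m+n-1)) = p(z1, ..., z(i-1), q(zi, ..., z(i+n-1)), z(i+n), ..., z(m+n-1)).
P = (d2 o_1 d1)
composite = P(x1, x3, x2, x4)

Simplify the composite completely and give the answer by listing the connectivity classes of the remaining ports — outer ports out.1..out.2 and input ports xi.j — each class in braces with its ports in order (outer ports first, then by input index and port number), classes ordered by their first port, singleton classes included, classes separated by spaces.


{out.1} {out.2} {x1.1} {x1.2, x3.2} {x2.1} {x2.2} {x3.1} {x4.1} {x4.2}

Connectivity passes through glued d2-boundaries; trace each wire chain.
after d1, the pattern on (x1, x3, x2) reads {out.1, x2.1} {out.2, x2.2} {x1.1} {x1.2, x3.2} {x3.1} (out.j = its outer ports)
after d2, the pattern on (x1, x3, x2, x4) reads {out.1} {out.2} {x1.1} {x1.2, x3.2} {x2.1} {x2.2} {x3.1} {x4.1} {x4.2} (out.j = its outer ports)
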